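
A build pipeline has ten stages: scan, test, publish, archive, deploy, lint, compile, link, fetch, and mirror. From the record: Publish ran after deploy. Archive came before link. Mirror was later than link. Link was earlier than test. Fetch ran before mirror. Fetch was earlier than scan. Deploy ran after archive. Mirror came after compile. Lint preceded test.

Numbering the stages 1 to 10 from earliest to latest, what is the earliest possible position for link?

Archive must come before link — 1 forced predecessor.
Nothing else is forced ahead of link, so its earliest slot is position 1 + 1 = 2.

2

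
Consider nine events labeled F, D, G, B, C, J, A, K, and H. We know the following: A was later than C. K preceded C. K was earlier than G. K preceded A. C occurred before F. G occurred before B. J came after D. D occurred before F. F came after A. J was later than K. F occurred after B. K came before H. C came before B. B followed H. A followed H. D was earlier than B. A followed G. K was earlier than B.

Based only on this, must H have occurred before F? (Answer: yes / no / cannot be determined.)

yes

Chain the constraints: H → B → F. Each link is directly stated, so H comes before F.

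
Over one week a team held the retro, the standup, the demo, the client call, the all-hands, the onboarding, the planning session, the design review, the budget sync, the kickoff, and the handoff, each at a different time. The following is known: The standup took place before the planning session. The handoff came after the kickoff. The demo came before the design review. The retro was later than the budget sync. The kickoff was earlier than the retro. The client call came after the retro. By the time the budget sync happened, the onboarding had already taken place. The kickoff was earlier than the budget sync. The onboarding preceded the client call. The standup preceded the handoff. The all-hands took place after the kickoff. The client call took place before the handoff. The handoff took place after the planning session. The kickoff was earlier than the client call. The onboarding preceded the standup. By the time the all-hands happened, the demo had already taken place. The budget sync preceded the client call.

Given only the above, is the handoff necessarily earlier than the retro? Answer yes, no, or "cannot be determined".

no

Tracing the constraints gives the retro → the client call → the handoff, so the retro must come before the handoff.
That means the handoff cannot be before the retro.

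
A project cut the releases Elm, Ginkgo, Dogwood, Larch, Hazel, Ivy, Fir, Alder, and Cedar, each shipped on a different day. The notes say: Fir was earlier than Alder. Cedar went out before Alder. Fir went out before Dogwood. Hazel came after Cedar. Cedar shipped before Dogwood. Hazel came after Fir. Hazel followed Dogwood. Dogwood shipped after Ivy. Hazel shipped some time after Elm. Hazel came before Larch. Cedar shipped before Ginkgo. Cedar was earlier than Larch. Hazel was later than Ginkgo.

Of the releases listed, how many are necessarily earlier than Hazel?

Directly stated before Hazel: Cedar, Dogwood, Elm, Fir, and Ginkgo.
Ivy reaches Hazel via Ivy → Dogwood → Hazel.
No chain forces Alder (or any of the others) ahead of Hazel.
That's Cedar, Dogwood, Elm, Fir, Ginkgo, and Ivy — 6 in all.

6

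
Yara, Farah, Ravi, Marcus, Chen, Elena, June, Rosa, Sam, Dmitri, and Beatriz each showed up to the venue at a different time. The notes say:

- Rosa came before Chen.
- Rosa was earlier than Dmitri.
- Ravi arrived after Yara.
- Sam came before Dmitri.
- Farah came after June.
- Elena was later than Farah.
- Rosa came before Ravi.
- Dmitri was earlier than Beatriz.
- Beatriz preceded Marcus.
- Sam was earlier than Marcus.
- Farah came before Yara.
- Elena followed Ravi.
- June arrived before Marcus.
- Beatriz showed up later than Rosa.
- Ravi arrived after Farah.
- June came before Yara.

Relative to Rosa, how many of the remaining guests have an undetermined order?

4

Forced after Rosa: Beatriz, Chen, Dmitri, Elena, Marcus, and Ravi.
That leaves Farah, June, Sam, and Yara with no forced order relative to Rosa — 4.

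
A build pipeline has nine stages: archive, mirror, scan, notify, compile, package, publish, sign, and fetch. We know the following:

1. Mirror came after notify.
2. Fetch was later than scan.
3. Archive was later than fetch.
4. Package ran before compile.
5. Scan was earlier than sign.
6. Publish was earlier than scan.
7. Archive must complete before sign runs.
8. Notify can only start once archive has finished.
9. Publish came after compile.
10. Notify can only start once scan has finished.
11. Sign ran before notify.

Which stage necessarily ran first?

Package has a chain of constraints placing it before every other stage, so package must be first.

package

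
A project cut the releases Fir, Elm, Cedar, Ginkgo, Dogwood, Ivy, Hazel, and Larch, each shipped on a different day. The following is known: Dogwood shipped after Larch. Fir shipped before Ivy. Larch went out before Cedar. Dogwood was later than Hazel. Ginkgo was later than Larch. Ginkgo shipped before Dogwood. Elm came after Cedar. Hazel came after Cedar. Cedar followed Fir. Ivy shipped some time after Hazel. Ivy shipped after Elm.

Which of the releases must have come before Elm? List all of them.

Cedar, Fir, Larch

Directly stated before Elm: Cedar.
Fir reaches Elm via Fir → Cedar → Elm.
Larch reaches Elm via Larch → Cedar → Elm.
No chain forces Hazel (or any of the others) ahead of Elm.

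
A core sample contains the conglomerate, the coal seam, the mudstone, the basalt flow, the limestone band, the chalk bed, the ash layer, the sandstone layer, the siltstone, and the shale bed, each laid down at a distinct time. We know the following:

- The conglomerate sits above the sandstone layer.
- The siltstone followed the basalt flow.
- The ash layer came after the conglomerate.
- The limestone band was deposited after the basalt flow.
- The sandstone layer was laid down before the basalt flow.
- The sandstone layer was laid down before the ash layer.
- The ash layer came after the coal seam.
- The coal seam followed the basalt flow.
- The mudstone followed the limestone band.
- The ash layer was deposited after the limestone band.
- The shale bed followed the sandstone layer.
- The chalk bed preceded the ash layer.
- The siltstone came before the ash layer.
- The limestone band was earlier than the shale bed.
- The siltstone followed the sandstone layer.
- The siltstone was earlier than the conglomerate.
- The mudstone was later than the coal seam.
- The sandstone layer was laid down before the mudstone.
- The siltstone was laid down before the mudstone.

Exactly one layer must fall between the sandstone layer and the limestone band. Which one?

Tracing the constraints gives the sandstone layer → the basalt flow → the limestone band, so the basalt flow sits after the sandstone layer and before the limestone band.
No other layer is forced both after the sandstone layer and before the limestone band.

the basalt flow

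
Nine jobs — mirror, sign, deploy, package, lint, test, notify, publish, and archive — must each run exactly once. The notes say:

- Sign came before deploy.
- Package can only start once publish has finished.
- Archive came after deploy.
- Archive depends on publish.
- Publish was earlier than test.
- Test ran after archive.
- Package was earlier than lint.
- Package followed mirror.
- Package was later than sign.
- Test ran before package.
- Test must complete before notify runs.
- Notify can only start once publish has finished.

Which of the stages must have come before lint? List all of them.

archive, deploy, mirror, package, publish, sign, test

Directly stated before lint: package.
Archive reaches lint via archive → test → package → lint.
Deploy reaches lint via deploy → archive → test → package → lint.
Mirror reaches lint via mirror → package → lint.
Likewise publish, sign, and test each reach lint by chaining the stated constraints.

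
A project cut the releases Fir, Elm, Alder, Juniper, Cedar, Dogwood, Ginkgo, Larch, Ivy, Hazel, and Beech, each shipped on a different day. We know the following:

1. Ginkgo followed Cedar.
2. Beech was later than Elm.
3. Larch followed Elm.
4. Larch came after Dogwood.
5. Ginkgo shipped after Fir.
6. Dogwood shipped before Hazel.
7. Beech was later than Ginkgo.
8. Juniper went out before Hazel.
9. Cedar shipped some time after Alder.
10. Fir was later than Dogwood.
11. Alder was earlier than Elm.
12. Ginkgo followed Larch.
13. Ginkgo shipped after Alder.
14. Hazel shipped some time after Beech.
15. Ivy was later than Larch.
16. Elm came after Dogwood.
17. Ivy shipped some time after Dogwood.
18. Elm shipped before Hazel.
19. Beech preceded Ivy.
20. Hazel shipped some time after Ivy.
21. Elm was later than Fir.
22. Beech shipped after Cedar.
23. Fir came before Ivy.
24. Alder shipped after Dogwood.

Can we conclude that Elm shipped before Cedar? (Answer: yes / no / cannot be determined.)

No chain of stated constraints runs from Elm to Cedar, and none runs from Cedar to Elm either.
So the relative order of Elm and Cedar is not fixed by the given facts.

cannot be determined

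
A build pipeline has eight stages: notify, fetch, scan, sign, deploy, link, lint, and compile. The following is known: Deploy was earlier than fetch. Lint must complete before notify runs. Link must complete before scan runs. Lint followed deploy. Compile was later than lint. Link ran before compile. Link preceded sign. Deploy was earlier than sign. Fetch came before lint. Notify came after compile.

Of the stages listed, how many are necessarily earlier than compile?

4

Directly stated before compile: link and lint.
Deploy reaches compile via deploy → lint → compile.
Fetch reaches compile via fetch → lint → compile.
That's deploy, fetch, link, and lint — 4 in all.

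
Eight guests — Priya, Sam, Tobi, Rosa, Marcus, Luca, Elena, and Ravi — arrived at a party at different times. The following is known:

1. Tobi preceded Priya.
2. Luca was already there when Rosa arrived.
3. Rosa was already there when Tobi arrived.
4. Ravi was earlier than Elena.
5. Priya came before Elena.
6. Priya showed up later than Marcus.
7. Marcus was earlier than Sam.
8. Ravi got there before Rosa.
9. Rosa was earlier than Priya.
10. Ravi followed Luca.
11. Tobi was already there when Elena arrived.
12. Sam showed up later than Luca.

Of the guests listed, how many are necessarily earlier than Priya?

Directly stated before Priya: Marcus, Rosa, and Tobi.
Luca reaches Priya via Luca → Rosa → Priya.
Ravi reaches Priya via Ravi → Rosa → Priya.
That's Luca, Marcus, Ravi, Rosa, and Tobi — 5 in all.

5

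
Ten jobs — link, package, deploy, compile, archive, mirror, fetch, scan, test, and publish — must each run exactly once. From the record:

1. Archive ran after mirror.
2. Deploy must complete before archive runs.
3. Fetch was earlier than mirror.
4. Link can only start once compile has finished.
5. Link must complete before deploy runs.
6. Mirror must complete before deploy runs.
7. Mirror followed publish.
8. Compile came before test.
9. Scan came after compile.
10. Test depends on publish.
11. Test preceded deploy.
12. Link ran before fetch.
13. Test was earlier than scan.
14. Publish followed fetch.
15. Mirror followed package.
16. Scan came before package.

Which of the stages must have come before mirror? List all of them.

compile, fetch, link, package, publish, scan, test

Directly stated before mirror: fetch, package, and publish.
Compile reaches mirror via compile → scan → package → mirror.
Link reaches mirror via link → fetch → mirror.
Scan reaches mirror via scan → package → mirror.
Likewise test reaches mirror by chaining the stated constraints.
No chain forces archive (or any of the others) ahead of mirror.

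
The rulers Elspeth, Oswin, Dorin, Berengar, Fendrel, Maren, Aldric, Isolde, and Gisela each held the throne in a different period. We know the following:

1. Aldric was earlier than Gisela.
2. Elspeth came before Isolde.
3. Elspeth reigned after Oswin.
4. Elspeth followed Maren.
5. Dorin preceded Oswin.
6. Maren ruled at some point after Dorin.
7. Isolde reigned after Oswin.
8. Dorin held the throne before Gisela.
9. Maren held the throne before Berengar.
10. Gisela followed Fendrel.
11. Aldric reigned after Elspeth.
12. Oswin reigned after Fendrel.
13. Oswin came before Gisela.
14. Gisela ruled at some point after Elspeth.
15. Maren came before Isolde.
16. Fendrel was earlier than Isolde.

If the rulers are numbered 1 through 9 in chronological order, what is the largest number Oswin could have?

Oswin must come before Aldric, Elspeth, Gisela, and Isolde — 4 rulers forced after them.
Everything else can be placed before Oswin in some valid order, so Oswin can sit as late as position 9 − 4 = 5.

5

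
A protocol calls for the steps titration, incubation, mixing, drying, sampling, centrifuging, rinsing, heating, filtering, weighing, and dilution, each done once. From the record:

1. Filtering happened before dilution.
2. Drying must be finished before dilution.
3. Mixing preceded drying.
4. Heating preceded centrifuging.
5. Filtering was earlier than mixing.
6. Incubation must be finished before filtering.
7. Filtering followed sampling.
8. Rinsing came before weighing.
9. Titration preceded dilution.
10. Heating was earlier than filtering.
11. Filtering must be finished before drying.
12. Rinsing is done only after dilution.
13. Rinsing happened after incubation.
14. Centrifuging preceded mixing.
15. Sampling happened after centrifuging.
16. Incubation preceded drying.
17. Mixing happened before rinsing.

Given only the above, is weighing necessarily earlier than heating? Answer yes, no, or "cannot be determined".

Tracing the constraints gives heating → centrifuging → mixing → rinsing → weighing, so heating must come before weighing.
That means weighing cannot be before heating.

no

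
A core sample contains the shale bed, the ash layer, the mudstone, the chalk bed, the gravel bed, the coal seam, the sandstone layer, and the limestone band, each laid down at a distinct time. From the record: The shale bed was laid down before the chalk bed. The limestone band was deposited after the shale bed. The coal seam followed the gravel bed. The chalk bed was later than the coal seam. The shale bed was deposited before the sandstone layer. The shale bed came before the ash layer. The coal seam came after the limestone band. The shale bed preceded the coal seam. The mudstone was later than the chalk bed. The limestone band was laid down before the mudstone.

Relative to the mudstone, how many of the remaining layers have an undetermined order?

Forced before the mudstone: the chalk bed, the coal seam, the gravel bed, the limestone band, and the shale bed.
That leaves the ash layer and the sandstone layer with no forced order relative to the mudstone — 2.

2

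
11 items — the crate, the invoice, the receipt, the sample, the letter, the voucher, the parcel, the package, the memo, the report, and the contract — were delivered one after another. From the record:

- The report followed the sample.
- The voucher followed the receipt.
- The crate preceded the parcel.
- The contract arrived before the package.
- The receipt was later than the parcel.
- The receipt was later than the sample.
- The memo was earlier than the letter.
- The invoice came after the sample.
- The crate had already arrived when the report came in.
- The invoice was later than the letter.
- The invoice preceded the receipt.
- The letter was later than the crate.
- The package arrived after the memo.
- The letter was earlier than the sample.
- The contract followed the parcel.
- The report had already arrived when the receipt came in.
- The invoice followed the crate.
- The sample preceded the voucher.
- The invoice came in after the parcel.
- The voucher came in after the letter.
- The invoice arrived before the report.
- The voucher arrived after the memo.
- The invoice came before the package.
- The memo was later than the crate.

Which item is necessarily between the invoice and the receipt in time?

Tracing the constraints gives the invoice → the report → the receipt, so the report sits after the invoice and before the receipt.
No other item is forced both after the invoice and before the receipt.

the report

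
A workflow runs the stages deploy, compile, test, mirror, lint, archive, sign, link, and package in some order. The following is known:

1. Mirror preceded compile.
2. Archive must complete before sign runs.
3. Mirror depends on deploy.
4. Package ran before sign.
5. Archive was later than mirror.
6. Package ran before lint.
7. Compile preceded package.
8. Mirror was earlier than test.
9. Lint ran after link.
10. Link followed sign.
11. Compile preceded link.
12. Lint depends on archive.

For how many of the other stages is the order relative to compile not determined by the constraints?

2

Forced before compile: deploy and mirror; forced after compile: link, lint, package, and sign.
That leaves archive and test with no forced order relative to compile — 2.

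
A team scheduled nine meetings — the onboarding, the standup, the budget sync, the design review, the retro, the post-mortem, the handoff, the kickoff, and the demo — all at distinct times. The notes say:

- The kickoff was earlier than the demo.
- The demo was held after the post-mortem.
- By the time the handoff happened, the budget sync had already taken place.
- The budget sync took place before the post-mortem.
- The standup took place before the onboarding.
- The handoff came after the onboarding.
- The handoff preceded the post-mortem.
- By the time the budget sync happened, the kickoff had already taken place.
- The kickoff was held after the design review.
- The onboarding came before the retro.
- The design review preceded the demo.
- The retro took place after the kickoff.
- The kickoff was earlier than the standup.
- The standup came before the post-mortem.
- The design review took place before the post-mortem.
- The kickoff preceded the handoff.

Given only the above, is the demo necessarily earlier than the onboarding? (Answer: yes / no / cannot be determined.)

Tracing the constraints gives the onboarding → the handoff → the post-mortem → the demo, so the onboarding must come before the demo.
That means the demo cannot be before the onboarding.

no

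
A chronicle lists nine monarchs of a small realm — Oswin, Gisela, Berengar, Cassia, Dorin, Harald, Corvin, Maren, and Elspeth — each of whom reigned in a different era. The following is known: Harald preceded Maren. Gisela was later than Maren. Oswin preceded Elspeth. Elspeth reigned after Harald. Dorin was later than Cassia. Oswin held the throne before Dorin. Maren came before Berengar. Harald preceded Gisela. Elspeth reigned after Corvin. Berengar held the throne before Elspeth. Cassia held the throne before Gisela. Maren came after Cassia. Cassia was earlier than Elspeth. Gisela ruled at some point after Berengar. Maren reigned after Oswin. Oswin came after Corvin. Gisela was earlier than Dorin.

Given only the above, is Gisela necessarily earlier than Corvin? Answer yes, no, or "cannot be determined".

no

Tracing the constraints gives Corvin → Oswin → Maren → Gisela, so Corvin must come before Gisela.
That means Gisela cannot be before Corvin.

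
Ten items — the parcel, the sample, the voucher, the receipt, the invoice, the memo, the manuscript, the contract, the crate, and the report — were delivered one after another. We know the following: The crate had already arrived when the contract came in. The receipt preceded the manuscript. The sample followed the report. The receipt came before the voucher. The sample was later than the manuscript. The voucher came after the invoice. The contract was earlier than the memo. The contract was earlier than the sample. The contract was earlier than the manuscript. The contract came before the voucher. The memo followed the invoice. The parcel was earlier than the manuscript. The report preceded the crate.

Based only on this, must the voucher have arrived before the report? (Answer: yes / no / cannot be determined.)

no

Tracing the constraints gives the report → the crate → the contract → the voucher, so the report must come before the voucher.
That means the voucher cannot be before the report.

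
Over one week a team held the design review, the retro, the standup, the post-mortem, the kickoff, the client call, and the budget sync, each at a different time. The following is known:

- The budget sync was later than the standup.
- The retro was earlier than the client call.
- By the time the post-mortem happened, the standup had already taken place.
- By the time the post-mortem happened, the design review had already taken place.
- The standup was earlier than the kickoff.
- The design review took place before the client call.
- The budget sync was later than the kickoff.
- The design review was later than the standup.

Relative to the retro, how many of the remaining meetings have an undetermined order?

Forced after the retro: the client call.
That leaves the budget sync, the design review, the kickoff, the post-mortem, and the standup with no forced order relative to the retro — 5.

5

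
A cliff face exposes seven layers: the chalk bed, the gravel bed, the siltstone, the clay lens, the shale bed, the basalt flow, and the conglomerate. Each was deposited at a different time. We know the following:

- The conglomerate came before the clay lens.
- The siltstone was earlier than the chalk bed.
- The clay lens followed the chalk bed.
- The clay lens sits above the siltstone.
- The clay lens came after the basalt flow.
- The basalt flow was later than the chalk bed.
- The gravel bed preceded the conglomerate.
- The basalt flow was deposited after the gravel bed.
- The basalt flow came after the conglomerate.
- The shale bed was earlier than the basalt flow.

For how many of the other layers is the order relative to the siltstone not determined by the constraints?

Forced after the siltstone: the basalt flow, the chalk bed, and the clay lens.
That leaves the conglomerate, the gravel bed, and the shale bed with no forced order relative to the siltstone — 3.

3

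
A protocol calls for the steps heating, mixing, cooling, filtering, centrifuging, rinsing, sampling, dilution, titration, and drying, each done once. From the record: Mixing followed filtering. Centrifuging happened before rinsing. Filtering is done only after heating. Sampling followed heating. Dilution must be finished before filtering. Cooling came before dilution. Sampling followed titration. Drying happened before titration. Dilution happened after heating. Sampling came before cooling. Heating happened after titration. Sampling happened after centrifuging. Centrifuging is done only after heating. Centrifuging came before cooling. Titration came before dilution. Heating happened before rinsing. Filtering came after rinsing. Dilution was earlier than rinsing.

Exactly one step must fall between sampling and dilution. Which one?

cooling

Tracing the constraints gives sampling → cooling → dilution, so cooling sits after sampling and before dilution.
No other step is forced both after sampling and before dilution.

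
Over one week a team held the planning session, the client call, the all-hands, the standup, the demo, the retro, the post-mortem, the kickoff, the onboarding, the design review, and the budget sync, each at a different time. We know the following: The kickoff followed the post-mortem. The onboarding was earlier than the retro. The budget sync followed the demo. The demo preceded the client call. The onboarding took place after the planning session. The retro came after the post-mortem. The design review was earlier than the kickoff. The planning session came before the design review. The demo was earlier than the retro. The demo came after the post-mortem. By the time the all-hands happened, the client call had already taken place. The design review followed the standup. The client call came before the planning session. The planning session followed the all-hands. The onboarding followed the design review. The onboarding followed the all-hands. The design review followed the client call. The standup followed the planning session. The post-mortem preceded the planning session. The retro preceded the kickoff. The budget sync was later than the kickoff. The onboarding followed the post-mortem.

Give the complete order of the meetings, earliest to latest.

the post-mortem, the demo, the client call, the all-hands, the planning session, the standup, the design review, the onboarding, the retro, the kickoff, the budget sync

The constraints fix every adjacent pair, so only one ordering works:
the post-mortem → the demo → the client call → the all-hands → the planning session → the standup → the design review → the onboarding → the retro → the kickoff → the budget sync.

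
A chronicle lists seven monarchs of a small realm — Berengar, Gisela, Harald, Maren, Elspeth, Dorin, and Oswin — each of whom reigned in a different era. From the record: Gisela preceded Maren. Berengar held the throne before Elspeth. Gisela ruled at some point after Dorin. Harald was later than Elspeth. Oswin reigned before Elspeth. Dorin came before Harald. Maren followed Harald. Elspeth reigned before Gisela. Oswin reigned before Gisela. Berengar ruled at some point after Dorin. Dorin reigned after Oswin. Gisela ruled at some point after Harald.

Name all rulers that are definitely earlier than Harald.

Berengar, Dorin, Elspeth, Oswin

Directly stated before Harald: Dorin and Elspeth.
Berengar reaches Harald via Berengar → Elspeth → Harald.
Oswin reaches Harald via Oswin → Elspeth → Harald.
No chain forces Maren (or any of the others) ahead of Harald.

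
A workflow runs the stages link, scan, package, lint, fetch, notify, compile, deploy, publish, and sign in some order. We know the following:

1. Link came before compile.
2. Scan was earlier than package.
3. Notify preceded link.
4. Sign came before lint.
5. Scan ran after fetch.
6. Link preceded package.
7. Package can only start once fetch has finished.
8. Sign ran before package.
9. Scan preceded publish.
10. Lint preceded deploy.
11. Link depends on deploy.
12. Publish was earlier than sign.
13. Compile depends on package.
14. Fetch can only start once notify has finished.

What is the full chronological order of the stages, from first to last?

notify, fetch, scan, publish, sign, lint, deploy, link, package, compile

The constraints fix every adjacent pair, so only one ordering works:
notify → fetch → scan → publish → sign → lint → deploy → link → package → compile.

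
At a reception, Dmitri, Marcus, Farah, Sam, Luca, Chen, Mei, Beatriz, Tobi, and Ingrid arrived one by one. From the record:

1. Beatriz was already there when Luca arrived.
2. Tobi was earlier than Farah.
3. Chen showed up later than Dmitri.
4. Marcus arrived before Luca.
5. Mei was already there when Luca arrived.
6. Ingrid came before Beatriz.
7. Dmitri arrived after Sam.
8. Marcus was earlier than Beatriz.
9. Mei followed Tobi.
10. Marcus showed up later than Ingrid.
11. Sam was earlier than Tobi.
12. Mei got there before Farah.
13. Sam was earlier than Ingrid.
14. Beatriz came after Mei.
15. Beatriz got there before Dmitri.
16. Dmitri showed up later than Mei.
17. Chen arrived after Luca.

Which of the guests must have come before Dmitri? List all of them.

Beatriz, Ingrid, Marcus, Mei, Sam, Tobi

Directly stated before Dmitri: Beatriz, Mei, and Sam.
Ingrid reaches Dmitri via Ingrid → Beatriz → Dmitri.
Marcus reaches Dmitri via Marcus → Beatriz → Dmitri.
Tobi reaches Dmitri via Tobi → Mei → Dmitri.
No chain forces Chen (or any of the others) ahead of Dmitri.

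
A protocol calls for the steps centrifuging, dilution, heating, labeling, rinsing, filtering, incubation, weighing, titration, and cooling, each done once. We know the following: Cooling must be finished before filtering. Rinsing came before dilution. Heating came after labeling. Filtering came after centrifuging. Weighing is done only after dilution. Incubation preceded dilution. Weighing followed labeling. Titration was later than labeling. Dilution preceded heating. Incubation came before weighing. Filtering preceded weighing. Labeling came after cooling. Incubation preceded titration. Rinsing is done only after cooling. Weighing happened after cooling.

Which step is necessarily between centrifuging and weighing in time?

filtering

Tracing the constraints gives centrifuging → filtering → weighing, so filtering sits after centrifuging and before weighing.
No other step is forced both after centrifuging and before weighing.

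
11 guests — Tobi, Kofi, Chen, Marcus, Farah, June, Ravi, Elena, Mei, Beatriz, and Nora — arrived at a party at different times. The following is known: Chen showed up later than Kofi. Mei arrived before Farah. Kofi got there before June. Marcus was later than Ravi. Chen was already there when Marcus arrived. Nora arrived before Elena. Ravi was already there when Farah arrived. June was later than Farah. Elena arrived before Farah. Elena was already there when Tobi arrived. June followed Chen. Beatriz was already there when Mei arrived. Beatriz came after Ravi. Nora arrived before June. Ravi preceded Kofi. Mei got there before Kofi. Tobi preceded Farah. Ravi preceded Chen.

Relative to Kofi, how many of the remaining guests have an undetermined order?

4

Forced before Kofi: Beatriz, Mei, and Ravi; forced after Kofi: Chen, June, and Marcus.
That leaves Elena, Farah, Nora, and Tobi with no forced order relative to Kofi — 4.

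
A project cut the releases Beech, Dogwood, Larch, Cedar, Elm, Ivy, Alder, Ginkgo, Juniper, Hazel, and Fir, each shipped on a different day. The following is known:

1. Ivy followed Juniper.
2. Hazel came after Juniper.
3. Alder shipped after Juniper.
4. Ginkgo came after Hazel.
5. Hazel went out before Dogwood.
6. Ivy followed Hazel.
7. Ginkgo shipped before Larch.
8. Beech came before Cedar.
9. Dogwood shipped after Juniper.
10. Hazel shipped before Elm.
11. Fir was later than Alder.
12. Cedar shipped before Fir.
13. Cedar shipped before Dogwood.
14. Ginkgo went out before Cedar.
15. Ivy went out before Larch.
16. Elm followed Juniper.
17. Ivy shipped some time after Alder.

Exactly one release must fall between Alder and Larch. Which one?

Ivy

Tracing the constraints gives Alder → Ivy → Larch, so Ivy sits after Alder and before Larch.
No other release is forced both after Alder and before Larch.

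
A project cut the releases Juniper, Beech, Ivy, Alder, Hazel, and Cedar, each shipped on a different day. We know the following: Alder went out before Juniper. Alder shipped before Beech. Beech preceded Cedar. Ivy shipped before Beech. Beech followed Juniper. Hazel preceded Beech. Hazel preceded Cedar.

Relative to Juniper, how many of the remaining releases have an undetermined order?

2

Forced before Juniper: Alder; forced after Juniper: Beech and Cedar.
That leaves Hazel and Ivy with no forced order relative to Juniper — 2.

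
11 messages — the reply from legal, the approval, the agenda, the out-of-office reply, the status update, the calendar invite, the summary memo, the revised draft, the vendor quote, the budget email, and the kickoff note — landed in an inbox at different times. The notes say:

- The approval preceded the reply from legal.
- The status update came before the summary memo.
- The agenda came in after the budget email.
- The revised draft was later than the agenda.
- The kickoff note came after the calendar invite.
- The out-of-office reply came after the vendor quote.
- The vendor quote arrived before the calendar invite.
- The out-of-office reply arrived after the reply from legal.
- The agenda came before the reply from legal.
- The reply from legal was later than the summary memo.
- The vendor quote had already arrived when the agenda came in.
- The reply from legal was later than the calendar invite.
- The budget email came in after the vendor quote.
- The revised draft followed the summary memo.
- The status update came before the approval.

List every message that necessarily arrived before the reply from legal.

the agenda, the approval, the budget email, the calendar invite, the status update, the summary memo, the vendor quote

Directly stated before the reply from legal: the agenda, the approval, the calendar invite, and the summary memo.
The budget email reaches the reply from legal via the budget email → the agenda → the reply from legal.
The status update reaches the reply from legal via the status update → the approval → the reply from legal.
The vendor quote reaches the reply from legal via the vendor quote → the agenda → the reply from legal.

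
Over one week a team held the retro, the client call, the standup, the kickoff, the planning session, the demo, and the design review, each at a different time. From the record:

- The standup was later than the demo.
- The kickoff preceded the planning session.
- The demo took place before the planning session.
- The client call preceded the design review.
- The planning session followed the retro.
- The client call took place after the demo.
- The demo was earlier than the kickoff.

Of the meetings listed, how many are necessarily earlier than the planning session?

Directly stated before the planning session: the demo, the kickoff, and the retro.
No chain forces the client call (or any of the others) ahead of the planning session.
That's the demo, the kickoff, and the retro — 3 in all.

3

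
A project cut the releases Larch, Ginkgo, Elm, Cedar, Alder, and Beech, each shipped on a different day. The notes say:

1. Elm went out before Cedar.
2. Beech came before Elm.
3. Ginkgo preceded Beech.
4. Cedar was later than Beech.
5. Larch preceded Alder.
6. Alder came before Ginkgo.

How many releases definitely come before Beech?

Directly stated before Beech: Ginkgo.
Alder reaches Beech via Alder → Ginkgo → Beech.
Larch reaches Beech via Larch → Alder → Ginkgo → Beech.
That's Alder, Ginkgo, and Larch — 3 in all.

3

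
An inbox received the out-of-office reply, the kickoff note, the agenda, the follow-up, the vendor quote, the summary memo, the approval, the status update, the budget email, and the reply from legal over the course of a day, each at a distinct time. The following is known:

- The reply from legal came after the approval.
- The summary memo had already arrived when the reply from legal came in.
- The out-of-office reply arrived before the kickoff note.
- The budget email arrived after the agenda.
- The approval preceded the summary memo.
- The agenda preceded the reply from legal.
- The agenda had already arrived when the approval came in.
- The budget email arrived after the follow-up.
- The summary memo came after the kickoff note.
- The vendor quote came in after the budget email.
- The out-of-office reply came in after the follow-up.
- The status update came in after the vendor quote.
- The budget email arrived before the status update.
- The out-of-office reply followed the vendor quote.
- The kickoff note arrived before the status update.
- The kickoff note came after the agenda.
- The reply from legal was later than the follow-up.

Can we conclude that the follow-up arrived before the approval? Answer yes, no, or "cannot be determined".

No chain of stated constraints runs from the follow-up to the approval, and none runs from the approval to the follow-up either.
So the relative order of the follow-up and the approval is not fixed by the given facts.

cannot be determined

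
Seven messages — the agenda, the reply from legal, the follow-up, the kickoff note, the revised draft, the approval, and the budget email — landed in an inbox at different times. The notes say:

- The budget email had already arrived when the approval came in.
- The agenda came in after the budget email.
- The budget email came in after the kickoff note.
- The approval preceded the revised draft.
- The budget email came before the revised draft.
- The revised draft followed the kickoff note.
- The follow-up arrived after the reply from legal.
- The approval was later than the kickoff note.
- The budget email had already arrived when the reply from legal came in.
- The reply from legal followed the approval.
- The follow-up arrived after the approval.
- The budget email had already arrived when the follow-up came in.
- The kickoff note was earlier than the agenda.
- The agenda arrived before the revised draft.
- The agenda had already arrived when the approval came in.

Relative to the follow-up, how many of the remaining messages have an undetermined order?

1

Forced before the follow-up: the agenda, the approval, the budget email, the kickoff note, and the reply from legal.
That leaves the revised draft with no forced order relative to the follow-up — 1.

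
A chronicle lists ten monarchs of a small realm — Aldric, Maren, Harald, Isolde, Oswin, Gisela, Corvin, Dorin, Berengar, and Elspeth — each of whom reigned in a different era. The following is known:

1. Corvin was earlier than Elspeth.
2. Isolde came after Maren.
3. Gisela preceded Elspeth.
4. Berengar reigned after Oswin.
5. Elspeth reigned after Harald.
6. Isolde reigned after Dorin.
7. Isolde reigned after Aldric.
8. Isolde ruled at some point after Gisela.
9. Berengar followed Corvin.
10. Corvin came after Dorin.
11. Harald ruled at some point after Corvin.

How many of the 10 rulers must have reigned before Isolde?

Directly stated before Isolde: Aldric, Dorin, Gisela, and Maren.
No chain forces Oswin (or any of the others) ahead of Isolde.
That's Aldric, Dorin, Gisela, and Maren — 4 in all.

4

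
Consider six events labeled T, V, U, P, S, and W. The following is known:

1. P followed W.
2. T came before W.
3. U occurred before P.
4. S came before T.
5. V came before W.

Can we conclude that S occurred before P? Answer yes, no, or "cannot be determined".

Chain the constraints: S → T → W → P. Each link is directly stated, so S comes before P.

yes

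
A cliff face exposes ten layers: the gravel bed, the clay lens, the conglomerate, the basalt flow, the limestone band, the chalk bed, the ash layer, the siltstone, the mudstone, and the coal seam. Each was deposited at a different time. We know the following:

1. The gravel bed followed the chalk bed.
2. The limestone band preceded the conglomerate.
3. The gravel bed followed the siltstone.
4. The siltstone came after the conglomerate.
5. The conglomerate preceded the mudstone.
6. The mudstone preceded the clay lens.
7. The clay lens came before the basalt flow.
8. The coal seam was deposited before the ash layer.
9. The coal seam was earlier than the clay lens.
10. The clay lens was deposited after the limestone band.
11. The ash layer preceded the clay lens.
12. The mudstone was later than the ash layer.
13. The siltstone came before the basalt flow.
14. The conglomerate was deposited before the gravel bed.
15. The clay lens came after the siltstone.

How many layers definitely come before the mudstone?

Directly stated before the mudstone: the ash layer and the conglomerate.
The coal seam reaches the mudstone via the coal seam → the ash layer → the mudstone.
The limestone band reaches the mudstone via the limestone band → the conglomerate → the mudstone.
No chain forces the siltstone (or any of the others) ahead of the mudstone.
That's the ash layer, the coal seam, the conglomerate, and the limestone band — 4 in all.

4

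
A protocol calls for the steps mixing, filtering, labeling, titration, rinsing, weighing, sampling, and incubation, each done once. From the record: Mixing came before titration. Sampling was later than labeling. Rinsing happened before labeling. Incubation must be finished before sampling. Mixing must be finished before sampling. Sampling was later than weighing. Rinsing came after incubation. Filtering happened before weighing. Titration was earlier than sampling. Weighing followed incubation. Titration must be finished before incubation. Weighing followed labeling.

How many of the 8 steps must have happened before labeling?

Directly stated before labeling: rinsing.
Incubation reaches labeling via incubation → rinsing → labeling.
Mixing reaches labeling via mixing → titration → incubation → rinsing → labeling.
Titration reaches labeling via titration → incubation → rinsing → labeling.
No chain forces filtering (or any of the others) ahead of labeling.
That's incubation, mixing, rinsing, and titration — 4 in all.

4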